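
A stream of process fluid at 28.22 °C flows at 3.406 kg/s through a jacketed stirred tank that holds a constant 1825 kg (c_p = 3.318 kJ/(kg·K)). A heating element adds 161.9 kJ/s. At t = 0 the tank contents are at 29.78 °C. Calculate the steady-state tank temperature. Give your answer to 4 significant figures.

M c_p dT/dt = ṁ c_p (T_in − T) + Q̇.
At steady state dT/dt = 0 ⇒ T_ss = T_in + Q̇/(ṁ c_p) = 28.22 + 161.9/(3.406·3.318) = 42.5460 °C.

42.55 °C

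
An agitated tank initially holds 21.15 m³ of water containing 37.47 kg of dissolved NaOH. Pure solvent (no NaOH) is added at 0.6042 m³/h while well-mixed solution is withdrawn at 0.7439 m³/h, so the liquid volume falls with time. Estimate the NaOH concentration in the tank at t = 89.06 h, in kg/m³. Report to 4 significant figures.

Let m(t) be the amount of NaOH. Volume: V(t) = V₀ + (Q_in − Q_out) t = 21.15 − 0.139700 t; V(89.06) = 8.70832 m³.
Solute balance: dm/dt = 0 − Q_out C = −Q_out m/V(t).
Separate: dm/m = −Q_out dt/V(t) ⇒ ln(m/m₀) = −(Q_out/(Q_in−Q_out)) ln(V/V₀).
m = m₀ (V₀/V)^(Q_out/(Q_in−Q_out)) = 37.47 × (21.15/8.70832)^(-5.32498) = 0.332325 kg.
C = m/V = 0.332325/8.70832 = 0.0381618 kg/m³.

0.03816 kg/m³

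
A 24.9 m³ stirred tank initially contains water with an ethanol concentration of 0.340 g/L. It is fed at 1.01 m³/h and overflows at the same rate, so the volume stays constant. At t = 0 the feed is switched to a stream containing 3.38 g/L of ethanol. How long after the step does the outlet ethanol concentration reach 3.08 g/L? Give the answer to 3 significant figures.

57.1 h

Mass balance on the solute (V constant): V dC/dt = Q(C_in − C), so τ = V/Q = 24.653 h.
C(t) = C_in + (C₀ − C_in) e^(−t/τ). Set C = 3.08 and solve for t:
e^(−t/τ) = (C − C_in)/(C₀ − C_in) = (3.08 − 3.38)/(0.340 − 3.38) = 0.098684
t = −τ ln(…) = 24.653 × 2.3158 = 57.093 h.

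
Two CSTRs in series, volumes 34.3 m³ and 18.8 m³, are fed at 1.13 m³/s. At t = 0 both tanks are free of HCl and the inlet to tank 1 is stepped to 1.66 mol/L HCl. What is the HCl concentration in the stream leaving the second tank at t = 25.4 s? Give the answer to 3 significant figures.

0.506 mol/L

Each tank obeys Vᵢ dCᵢ/dt = Q(Cᵢ₋₁ − Cᵢ), so τᵢ = Vᵢ/Q.
τ₁ = 34.3/1.13 = 30.354 s; τ₂ = 18.8/1.13 = 16.637 s.
Solving the cascade with C₁(0)=C₂(0)=0 gives C₂(t) = C_in[1 − (τ₁ e^(−t/τ₁) − τ₂ e^(−t/τ₂))/(τ₁ − τ₂)].
At t = 25.4: e^(−t/τ₁) = 0.43310, e^(−t/τ₂) = 0.21725.
C₂ = 1.66·[1 − (30.354·0.43310 − 16.637·0.21725)/(13.717)] = 1.66·0.30510 = 0.50647 mol/L.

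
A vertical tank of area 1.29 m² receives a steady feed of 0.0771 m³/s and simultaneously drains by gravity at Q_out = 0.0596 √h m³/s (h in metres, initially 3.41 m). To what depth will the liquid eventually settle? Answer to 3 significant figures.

A dh/dt = Q_in − 0.0596 √h. Steady state requires inflow = outflow:
Q_in = 0.0596 √h_ss ⇒ √h_ss = 0.0771/0.0596 = 1.2936.
h_ss = 1.2936² = 1.6735 m. (Since h₀ = 3.41 m > h_ss, the level will fall toward this value.)

1.67 m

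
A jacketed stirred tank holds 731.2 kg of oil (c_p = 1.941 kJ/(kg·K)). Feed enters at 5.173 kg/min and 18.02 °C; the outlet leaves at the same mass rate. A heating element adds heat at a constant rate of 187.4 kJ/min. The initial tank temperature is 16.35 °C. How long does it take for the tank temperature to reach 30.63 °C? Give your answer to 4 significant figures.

171.3 min

First-law balance (no shaft work): M c_p dT/dt = ṁ c_p (T_in − T) + 187.4.
τ = M/ṁ = 141.349 min; T_ss = T_in + Q̇/(ṁ c_p) = 36.6839 °C.
T(t) = T_ss + (T₀ − T_ss) e^(−t/τ). Set T = 30.63:
e^(−t/τ) = (30.63 − 36.6839)/(16.35 − 36.6839) = 0.297723
t = −141.349 · ln(0.297723) = 171.258 min.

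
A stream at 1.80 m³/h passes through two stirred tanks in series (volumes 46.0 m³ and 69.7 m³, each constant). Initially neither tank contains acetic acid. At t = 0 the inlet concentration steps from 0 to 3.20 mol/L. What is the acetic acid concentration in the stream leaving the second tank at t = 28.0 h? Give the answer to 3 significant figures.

Each tank obeys Vᵢ dCᵢ/dt = Q(Cᵢ₋₁ − Cᵢ), so τᵢ = Vᵢ/Q.
τ₁ = 46.0/1.80 = 25.556 h; τ₂ = 69.7/1.80 = 38.722 h.
Solving the cascade with C₁(0)=C₂(0)=0 gives C₂(t) = C_in[1 − (τ₁ e^(−t/τ₁) − τ₂ e^(−t/τ₂))/(τ₁ − τ₂)].
At t = 28.0: e^(−t/τ₁) = 0.33432, e^(−t/τ₂) = 0.48525.
C₂ = 3.20·[1 − (25.556·0.33432 − 38.722·0.48525)/(-13.167)] = 3.20·0.22182 = 0.70982 mol/L.

0.710 mol/L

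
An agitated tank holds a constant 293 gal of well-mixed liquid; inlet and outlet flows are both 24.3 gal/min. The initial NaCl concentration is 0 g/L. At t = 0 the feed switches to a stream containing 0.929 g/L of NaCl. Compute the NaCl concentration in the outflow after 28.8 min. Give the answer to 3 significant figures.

0.844 g/L

Unsteady species balance (constant V, well mixed): V dC/dt = Q(C_in − C).
Time constant τ = V/Q = 293/24.3 = 12.058 min.
Solution: C(t) = C_in + (C₀ − C_in) e^(−t/τ).
C(28.8) = 0.929 + (0 − 0.929)·e^(−28.8/12.058) = 0.929 + (-0.92900)·0.091764 = 0.84375 g/L.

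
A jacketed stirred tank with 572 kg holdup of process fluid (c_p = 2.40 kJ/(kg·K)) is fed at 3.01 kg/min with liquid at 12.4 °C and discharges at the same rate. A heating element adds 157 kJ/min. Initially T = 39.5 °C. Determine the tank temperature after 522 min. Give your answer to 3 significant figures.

34.5 °C

Unsteady energy balance on the tank contents: M c_p dT/dt = ṁ c_p (T_in − T) + 157.
Rearrange: dT/dt = (T_ss − T)/τ with τ = M/ṁ = 190.03 min and T_ss = T_in + Q̇/(ṁ c_p) = 34.133 °C.
T approaches T_ss exponentially: T(t) = T_ss + (T₀ − T_ss) e^(−t/τ).
T(522) = 34.133 + (5.3669)·e^(−522/190.03) = 34.133 + (5.3669)·0.064127 = 34.477 °C.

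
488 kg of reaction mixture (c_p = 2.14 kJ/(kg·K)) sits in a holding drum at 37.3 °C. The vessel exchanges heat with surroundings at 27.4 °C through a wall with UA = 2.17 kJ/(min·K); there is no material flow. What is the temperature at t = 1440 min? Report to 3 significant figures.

M c_p dT/dt = −UA(T − T_amb).
dT/dt = (T_ss − T)/τ with T_ss = T_amb = 27.400 °C, τ = M c_p/UA = 488·2.14/2.17 = 481.25 min.
T approaches T_ss exponentially: T(t) = T_ss + (T₀ − T_ss) e^(−t/τ).
T(1440) = 27.400 + (9.9000)·0.050178 = 27.897 °C.

27.9 °C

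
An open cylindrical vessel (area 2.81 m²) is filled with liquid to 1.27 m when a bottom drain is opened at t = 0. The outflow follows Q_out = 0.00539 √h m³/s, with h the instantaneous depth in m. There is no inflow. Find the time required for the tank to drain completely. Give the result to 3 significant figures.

Unsteady balance on liquid volume: A dh/dt = −0.00539 √h.
∫ h^(−1/2) dh = −(0.00539/A) ∫ dt, giving 2√h = 2√h₀ − (0.00539/A) t.
Tank is empty when √h = 0: t_empty = 2A√h₀/0.00539.
t_empty = 2·2.81·√1.27/0.00539 = 5.6200·1.1269/0.00539 = 1175.0 s.

1180 s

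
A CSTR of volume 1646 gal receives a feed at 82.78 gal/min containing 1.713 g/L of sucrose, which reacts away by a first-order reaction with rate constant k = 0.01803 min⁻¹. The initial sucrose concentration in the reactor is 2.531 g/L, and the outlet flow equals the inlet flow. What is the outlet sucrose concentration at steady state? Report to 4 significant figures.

V dC/dt = Q(C_in − C) − k V C.
At steady state: 0 = Q C_in − (Q + kV) C_ss, so C_ss = Q C_in/(Q + kV).
C_ss = 82.78·1.713/(82.78 + 0.01803·1646) = 141.802/112.457 = 1.26094 g/L.

1.261 g/L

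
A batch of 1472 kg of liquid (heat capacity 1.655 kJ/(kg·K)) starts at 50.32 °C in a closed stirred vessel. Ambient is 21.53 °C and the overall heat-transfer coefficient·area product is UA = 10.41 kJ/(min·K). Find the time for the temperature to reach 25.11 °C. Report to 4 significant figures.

487.9 min

Lumped-capacitance energy balance: M c_p dT/dt = UA(T_amb − T).
τ = M c_p/UA = 234.021 min; T_ss = T_amb = 21.5300 °C.
T(t) = T_ss + (T₀ − T_ss)e^(−t/τ); set T = 25.11:
t = −τ ln[(T − T_ss)/(T₀ − T_ss)] = −234.021 · ln(0.124349) = 487.856 min.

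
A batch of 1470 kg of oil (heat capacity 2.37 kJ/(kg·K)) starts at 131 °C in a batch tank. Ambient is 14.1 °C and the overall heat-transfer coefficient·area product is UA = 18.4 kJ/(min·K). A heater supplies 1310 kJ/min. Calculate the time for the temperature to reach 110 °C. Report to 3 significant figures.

Lumped-capacitance energy balance: M c_p dT/dt = UA(T_amb − T) + Q̇.
τ = M c_p/UA = 189.34 min; T_ss = T_amb + Q̇/UA = 14.1 + 1310/18.4 = 85.296 °C.
T(t) = T_ss + (T₀ − T_ss)e^(−t/τ); set T = 110:
t = −τ ln[(T − T_ss)/(T₀ − T_ss)] = −189.34 · ln(0.54053) = 116.49 min.

116 min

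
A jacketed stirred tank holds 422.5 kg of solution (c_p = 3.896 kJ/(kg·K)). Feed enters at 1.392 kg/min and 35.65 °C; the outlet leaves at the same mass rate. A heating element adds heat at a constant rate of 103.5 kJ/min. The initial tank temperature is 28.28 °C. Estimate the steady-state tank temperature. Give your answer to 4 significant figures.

M c_p dT/dt = ṁ c_p (T_in − T) + Q̇.
At steady state dT/dt = 0 ⇒ T_ss = T_in + Q̇/(ṁ c_p) = 35.65 + 103.5/(1.392·3.896) = 54.7346 °C.

54.73 °C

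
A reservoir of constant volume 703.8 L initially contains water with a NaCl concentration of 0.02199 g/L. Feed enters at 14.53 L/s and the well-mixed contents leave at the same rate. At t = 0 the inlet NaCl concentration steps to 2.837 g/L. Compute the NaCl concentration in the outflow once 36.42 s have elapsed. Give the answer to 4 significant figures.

1.510 g/L

Species balance on the tank: V dC/dt = Q(C_in − C).
So dC/dt = (C_in − C)/τ with τ = V/Q = 703.8/14.53 = 48.4377 s.
Solution: C(t) = C_in + (C₀ − C_in) e^(−t/τ).
C(36.42) = 2.837 + (0.02199 − 2.837)·e^(−36.42/48.4377) = 2.837 + (-2.81501)·0.471473 = 1.50980 g/L.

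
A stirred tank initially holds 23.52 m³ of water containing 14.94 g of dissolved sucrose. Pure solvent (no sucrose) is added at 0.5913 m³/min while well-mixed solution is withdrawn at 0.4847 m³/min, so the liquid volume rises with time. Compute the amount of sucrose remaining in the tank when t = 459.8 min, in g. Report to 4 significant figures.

Let m(t) be the amount of sucrose. Volume: V(t) = V₀ + (Q_in − Q_out) t = 23.52 + 0.106600 t; V(459.8) = 72.5347 m³.
Solute balance: dm/dt = 0 − Q_out C = −Q_out m/V(t).
Separate: dm/m = −Q_out dt/V(t) ⇒ ln(m/m₀) = −(Q_out/(Q_in−Q_out)) ln(V/V₀).
m = m₀ (V₀/V)^(Q_out/(Q_in−Q_out)) = 14.94 × (23.52/72.5347)^(4.54690) = 0.0892117 g.

0.08921 g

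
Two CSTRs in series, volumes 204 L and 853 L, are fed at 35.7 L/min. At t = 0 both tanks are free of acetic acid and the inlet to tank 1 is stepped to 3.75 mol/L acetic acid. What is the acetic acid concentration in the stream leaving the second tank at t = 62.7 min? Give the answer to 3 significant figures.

Each tank obeys Vᵢ dCᵢ/dt = Q(Cᵢ₋₁ − Cᵢ), so τᵢ = Vᵢ/Q.
τ₁ = 204/35.7 = 5.7143 min; τ₂ = 853/35.7 = 23.894 min.
Tank 1: C₁ = C_in(1 − e^(−t/τ₁)). Tank 2 (τ₁ ≠ τ₂): C₂ = C_in[1 − (τ₁ e^(−t/τ₁) − τ₂ e^(−t/τ₂))/(τ₁ − τ₂)].
At t = 62.7: e^(−t/τ₁) = 1.7167e-05, e^(−t/τ₂) = 0.072502.
C₂ = 3.75·[1 − (5.7143·1.7167e-05 − 23.894·0.072502)/(-18.179)] = 3.75·0.90471 = 3.3927 mol/L.

3.39 mol/L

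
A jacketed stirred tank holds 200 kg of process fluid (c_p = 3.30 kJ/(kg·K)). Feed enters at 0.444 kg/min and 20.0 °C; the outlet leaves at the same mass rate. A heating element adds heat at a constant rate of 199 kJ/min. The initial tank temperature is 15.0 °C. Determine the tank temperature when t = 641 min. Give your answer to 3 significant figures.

122 °C

M c_p dT/dt = ṁ c_p (T_in − T) + Q̇.
Rearrange: dT/dt = (T_ss − T)/τ with τ = M/ṁ = 450.45 min and T_ss = T_in + Q̇/(ṁ c_p) = 155.82 °C.
This is linear first-order; T(t) = T_ss + (T₀ − T_ss) e^(−t/τ).
T(641) = 155.82 + (-140.82)·e^(−641/450.45) = 155.82 + (-140.82)·0.24099 = 121.88 °C.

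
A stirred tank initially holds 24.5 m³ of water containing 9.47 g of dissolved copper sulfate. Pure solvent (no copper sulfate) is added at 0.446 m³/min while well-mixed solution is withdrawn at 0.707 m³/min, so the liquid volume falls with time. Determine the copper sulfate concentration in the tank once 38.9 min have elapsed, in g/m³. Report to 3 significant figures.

Let m(t) be the amount of copper sulfate. Volume: V(t) = V₀ + (Q_in − Q_out) t = 24.5 − 0.26100 t; V(38.9) = 14.347 m³.
Species balance (pure solvent in): dm/dt = −Q_out · m/V(t).
Separate: dm/m = −Q_out dt/V(t) ⇒ ln(m/m₀) = −(Q_out/(Q_in−Q_out)) ln(V/V₀).
m = m₀ (V₀/V)^(Q_out/(Q_in−Q_out)) = 9.47 × (24.5/14.347)^(-2.7088) = 2.2224 g.
C = m/V = 2.2224/14.347 = 0.15490 g/m³.

0.155 g/m³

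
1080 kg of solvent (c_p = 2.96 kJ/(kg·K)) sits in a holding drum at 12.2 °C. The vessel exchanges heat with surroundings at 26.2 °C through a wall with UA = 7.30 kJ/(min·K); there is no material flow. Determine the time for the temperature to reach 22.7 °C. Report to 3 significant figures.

Lumped-capacitance energy balance: M c_p dT/dt = UA(T_amb − T).
τ = M c_p/UA = 437.92 min; T_ss = T_amb = 26.200 °C.
T(t) = T_ss + (T₀ − T_ss)e^(−t/τ); set T = 22.7:
t = −τ ln[(T − T_ss)/(T₀ − T_ss)] = −437.92 · ln(0.25000) = 607.08 min.

607 min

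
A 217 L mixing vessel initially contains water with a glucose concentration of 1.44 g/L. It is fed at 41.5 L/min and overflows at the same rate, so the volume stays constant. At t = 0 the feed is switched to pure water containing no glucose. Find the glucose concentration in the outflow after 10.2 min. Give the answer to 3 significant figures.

Unsteady species balance (constant V, well mixed): V dC/dt = Q(C_in − C).
So dC/dt = (C_in − C)/τ with τ = V/Q = 217/41.5 = 5.2289 min.
Integrating: C(t) = C_in + (C₀ − C_in) e^(−t/τ).
C(10.2) = 0 + (1.44 − 0)·e^(−10.2/5.2289) = 0 + (1.4400)·0.14218 = 0.20473 g/L.

0.205 g/L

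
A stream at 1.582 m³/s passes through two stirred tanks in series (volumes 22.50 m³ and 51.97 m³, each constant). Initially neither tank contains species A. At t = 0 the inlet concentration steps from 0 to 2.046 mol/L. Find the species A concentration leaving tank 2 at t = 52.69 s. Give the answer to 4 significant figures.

1.359 mol/L

Species balance on tank i: dCᵢ/dt = (Cᵢ₋₁ − Cᵢ)/τᵢ with τᵢ = Vᵢ/Q.
τ₁ = 22.50/1.582 = 14.2225 s; τ₂ = 51.97/1.582 = 32.8508 s.
Tank 1: C₁ = C_in(1 − e^(−t/τ₁)). Tank 2 (τ₁ ≠ τ₂): C₂ = C_in[1 − (τ₁ e^(−t/τ₁) − τ₂ e^(−t/τ₂))/(τ₁ − τ₂)].
At t = 52.69: e^(−t/τ₁) = 0.0246078, e^(−t/τ₂) = 0.201107.
C₂ = 2.046·[1 − (14.2225·0.0246078 − 32.8508·0.201107)/(-18.6283)] = 2.046·0.664138 = 1.35883 mol/L.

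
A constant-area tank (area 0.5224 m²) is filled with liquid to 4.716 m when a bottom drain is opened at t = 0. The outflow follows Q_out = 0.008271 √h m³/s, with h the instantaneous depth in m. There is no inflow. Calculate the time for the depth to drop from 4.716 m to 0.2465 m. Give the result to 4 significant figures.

With no inflow, A dh/dt = −0.008271 √h.
Separate and integrate: 2(√h − √h₀) = −(0.008271/A) t.
t = 2A(√h₀ − √h)/0.008271 = 2·0.5224·(√4.716 − √0.2465)/0.008271
  = 1.04480 × (2.17164 − 0.496488) / 0.008271 = 211.606 s.

211.6 s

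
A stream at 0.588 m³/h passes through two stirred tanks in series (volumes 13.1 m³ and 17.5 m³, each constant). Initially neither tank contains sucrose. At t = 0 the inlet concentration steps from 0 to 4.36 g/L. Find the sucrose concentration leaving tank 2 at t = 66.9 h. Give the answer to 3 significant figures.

Time constants: τᵢ = Vᵢ/Q for each well-mixed tank.
τ₁ = 13.1/0.588 = 22.279 h; τ₂ = 17.5/0.588 = 29.762 h.
Tank 1: C₁ = C_in(1 − e^(−t/τ₁)). Tank 2 (τ₁ ≠ τ₂): C₂ = C_in[1 − (τ₁ e^(−t/τ₁) − τ₂ e^(−t/τ₂))/(τ₁ − τ₂)].
At t = 66.9: e^(−t/τ₁) = 0.049646, e^(−t/τ₂) = 0.10563.
C₂ = 4.36·[1 − (22.279·0.049646 − 29.762·0.10563)/(-7.4830)] = 4.36·0.72770 = 3.1728 g/L.

3.17 g/L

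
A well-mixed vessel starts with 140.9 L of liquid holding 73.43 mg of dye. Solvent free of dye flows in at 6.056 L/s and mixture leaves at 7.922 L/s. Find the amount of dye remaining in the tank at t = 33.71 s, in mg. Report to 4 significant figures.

5.964 mg

Let m(t) be the amount of dye. Volume: V(t) = V₀ + (Q_in − Q_out) t = 140.9 − 1.86600 t; V(33.71) = 77.9971 L.
Species balance (pure solvent in): dm/dt = −Q_out · m/V(t).
Separate: dm/m = −Q_out dt/V(t) ⇒ ln(m/m₀) = −(Q_out/(Q_in−Q_out)) ln(V/V₀).
m = m₀ (V₀/V)^(Q_out/(Q_in−Q_out)) = 73.43 × (140.9/77.9971)^(-4.24544) = 5.96357 mg.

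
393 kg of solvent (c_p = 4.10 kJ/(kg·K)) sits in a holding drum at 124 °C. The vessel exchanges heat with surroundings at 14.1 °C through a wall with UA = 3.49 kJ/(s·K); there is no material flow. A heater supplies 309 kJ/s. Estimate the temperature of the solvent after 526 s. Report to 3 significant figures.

109 °C

Unsteady energy balance on the tank contents: M c_p dT/dt = −UA(T − T_amb) + Q̇.
dT/dt = (T_ss − T)/τ with T_ss = T_amb + Q̇/UA = 14.1 + 309/3.49 = 102.64 °C, τ = M c_p/UA = 393·4.10/3.49 = 461.69 s.
T approaches T_ss exponentially: T(t) = T_ss + (T₀ − T_ss) e^(−t/τ).
T(526) = 102.64 + (21.361)·0.32005 = 109.48 °C.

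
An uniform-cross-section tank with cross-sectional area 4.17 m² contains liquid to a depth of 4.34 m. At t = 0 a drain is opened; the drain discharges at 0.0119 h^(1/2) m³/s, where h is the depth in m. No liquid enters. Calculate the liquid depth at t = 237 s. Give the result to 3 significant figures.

3.05 m

A dh/dt = −Q_out = −0.0119 √h.
∫ h^(−1/2) dh = −(0.0119/A) ∫ dt, giving 2√h = 2√h₀ − (0.0119/A) t.
√h = √4.34 − 0.0119·237/(2·4.17) = 2.0833 − 0.33817 = 1.7451.
h = 1.7451² = 3.0454 m.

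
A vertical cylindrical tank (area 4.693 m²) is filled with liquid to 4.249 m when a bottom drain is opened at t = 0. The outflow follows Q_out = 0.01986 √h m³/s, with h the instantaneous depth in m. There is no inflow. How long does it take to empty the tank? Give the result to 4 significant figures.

With no inflow, A dh/dt = −0.01986 √h.
∫ h^(−1/2) dh = −(0.01986/A) ∫ dt, giving 2√h = 2√h₀ − (0.01986/A) t.
Tank is empty when √h = 0: t_empty = 2A√h₀/0.01986.
t_empty = 2·4.693·√4.249/0.01986 = 9.38600·2.06131/0.01986 = 974.192 s.

974.2 s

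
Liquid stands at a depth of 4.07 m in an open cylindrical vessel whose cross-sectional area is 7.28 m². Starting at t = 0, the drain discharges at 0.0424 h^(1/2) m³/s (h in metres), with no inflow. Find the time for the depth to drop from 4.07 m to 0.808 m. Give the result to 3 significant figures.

With no inflow, A dh/dt = −0.0424 √h.
This is separable: 2 d(√h)/dt = −0.0424/A, so √h = √h₀ − (0.0424/(2A)) t.
t = 2A(√h₀ − √h)/0.0424 = 2·7.28·(√4.07 − √0.808)/0.0424
  = 14.560 × (2.0174 − 0.89889) / 0.0424 = 384.10 s.

384 s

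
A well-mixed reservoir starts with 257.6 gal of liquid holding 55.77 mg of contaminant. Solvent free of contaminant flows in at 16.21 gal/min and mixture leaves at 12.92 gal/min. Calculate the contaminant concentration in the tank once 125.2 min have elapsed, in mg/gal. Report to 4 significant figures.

Total volume: dV/dt = Q_in − Q_out = 3.29000 gal/min, so V(t) = 257.6 + 3.29000 t and V(125.2) = 669.508 gal.
Solute balance: dm/dt = 0 − Q_out C = −Q_out m/V(t).
Separate: dm/m = −Q_out dt/V(t) ⇒ ln(m/m₀) = −(Q_out/(Q_in−Q_out)) ln(V/V₀).
m = m₀ (V₀/V)^(Q_out/(Q_in−Q_out)) = 55.77 × (257.6/669.508)^(3.92705) = 1.31045 mg.
C = m/V = 1.31045/669.508 = 0.00195733 mg/gal.

0.001957 mg/gal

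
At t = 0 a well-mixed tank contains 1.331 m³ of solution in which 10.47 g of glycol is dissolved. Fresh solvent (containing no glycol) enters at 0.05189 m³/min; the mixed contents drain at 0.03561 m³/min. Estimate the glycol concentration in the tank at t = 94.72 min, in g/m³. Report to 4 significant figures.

0.6771 g/m³

Total volume: dV/dt = Q_in − Q_out = 0.0162800 m³/min, so V(t) = 1.331 + 0.0162800 t and V(94.72) = 2.87304 m³.
No glycol enters, so dm/dt = −Q_out · (m/V).
dm/m = −Q_out dt/(V₀ + 0.0162800 t); integrating gives ln(m/m₀) = −(Q_out/(Q_in−Q_out)) ln(V/V₀).
m = m₀ (V₀/V)^(Q_out/(Q_in−Q_out)) = 10.47 × (1.331/2.87304)^(2.18735) = 1.94543 g.
C = m/V = 1.94543/2.87304 = 0.677131 g/m³.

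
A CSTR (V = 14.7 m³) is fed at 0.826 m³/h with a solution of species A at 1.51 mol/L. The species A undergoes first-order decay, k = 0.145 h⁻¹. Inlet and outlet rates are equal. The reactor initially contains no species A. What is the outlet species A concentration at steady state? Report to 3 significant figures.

Species balance: V dC/dt = Q C_in − Q C − k V C.
At steady state: 0 = Q C_in − (Q + kV) C_ss, so C_ss = Q C_in/(Q + kV).
C_ss = 0.826·1.51/(0.826 + 0.145·14.7) = 1.2473/2.9575 = 0.42173 mol/L.

0.422 mol/L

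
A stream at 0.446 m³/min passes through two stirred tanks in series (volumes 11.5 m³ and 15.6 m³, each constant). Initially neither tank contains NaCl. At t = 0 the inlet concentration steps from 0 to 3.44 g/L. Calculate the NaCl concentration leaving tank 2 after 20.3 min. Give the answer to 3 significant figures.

0.505 g/L

Each tank obeys Vᵢ dCᵢ/dt = Q(Cᵢ₋₁ − Cᵢ), so τᵢ = Vᵢ/Q.
τ₁ = 11.5/0.446 = 25.785 min; τ₂ = 15.6/0.446 = 34.978 min.
Tank 1: C₁ = C_in(1 − e^(−t/τ₁)). Tank 2 (τ₁ ≠ τ₂): C₂ = C_in[1 − (τ₁ e^(−t/τ₁) − τ₂ e^(−t/τ₂))/(τ₁ − τ₂)].
At t = 20.3: e^(−t/τ₁) = 0.45508, e^(−t/τ₂) = 0.55969.
C₂ = 3.44·[1 − (25.785·0.45508 − 34.978·0.55969)/(-9.1928)] = 3.44·0.14688 = 0.50528 g/L.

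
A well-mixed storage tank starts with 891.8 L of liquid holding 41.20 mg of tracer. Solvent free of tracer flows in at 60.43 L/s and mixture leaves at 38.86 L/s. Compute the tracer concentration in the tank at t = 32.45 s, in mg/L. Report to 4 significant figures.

0.009115 mg/L

Total volume: dV/dt = Q_in − Q_out = 21.5700 L/s, so V(t) = 891.8 + 21.5700 t and V(32.45) = 1591.75 L.
No tracer enters, so dm/dt = −Q_out · (m/V).
dm/m = −Q_out dt/(V₀ + 21.5700 t); integrating gives ln(m/m₀) = −(Q_out/(Q_in−Q_out)) ln(V/V₀).
m = m₀ (V₀/V)^(Q_out/(Q_in−Q_out)) = 41.20 × (891.8/1591.75)^(1.80158) = 14.5080 mg.
C = m/V = 14.5080/1591.75 = 0.00911455 mg/L.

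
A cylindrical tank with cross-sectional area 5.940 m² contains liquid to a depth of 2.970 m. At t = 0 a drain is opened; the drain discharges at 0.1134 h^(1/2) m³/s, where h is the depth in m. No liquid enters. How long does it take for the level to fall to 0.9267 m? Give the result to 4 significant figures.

A dh/dt = −Q_out = −0.1134 √h.
Separate and integrate: 2(√h − √h₀) = −(0.1134/A) t.
t = 2A(√h₀ − √h)/0.1134 = 2·5.940·(√2.970 − √0.9267)/0.1134
  = 11.8800 × (1.72337 − 0.962653) / 0.1134 = 79.6941 s.

79.69 s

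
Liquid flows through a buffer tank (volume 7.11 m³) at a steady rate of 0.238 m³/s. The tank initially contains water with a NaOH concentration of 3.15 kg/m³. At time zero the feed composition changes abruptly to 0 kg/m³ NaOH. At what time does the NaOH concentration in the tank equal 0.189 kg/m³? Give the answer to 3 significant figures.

Species balance: V dC/dt = Q(C_in − C) ⇒ τ = V/Q = 29.874 s.
C(t) = C_in + (C₀ − C_in) e^(−t/τ). Set C = 0.189 and solve for t:
e^(−t/τ) = (C − C_in)/(C₀ − C_in) = (0.189 − 0)/(3.15 − 0) = 0.060000
t = −τ ln(…) = 29.874 × 2.8134 = 84.048 s.

84.0 s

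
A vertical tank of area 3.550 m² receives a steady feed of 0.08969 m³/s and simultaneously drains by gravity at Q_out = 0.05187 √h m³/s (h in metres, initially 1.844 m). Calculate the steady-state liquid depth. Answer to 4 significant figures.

Mass balance (ρ constant): A dh/dt = Q_in − 0.05187 √h. At steady state dh/dt = 0:
Q_in = 0.05187 √h_ss ⇒ √h_ss = 0.08969/0.05187 = 1.72913.
h_ss = 1.72913² = 2.98989 m. (Since h₀ = 1.844 m < h_ss, the level will rise toward this value.)

2.990 m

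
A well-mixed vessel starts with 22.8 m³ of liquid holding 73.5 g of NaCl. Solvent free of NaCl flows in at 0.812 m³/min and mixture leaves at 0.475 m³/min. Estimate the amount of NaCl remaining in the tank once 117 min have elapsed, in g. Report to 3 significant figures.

Total volume: dV/dt = Q_in − Q_out = 0.33700 m³/min, so V(t) = 22.8 + 0.33700 t and V(117) = 62.229 m³.
Solute balance: dm/dt = 0 − Q_out C = −Q_out m/V(t).
dm/m = −Q_out dt/(V₀ + 0.33700 t); integrating gives ln(m/m₀) = −(Q_out/(Q_in−Q_out)) ln(V/V₀).
m = m₀ (V₀/V)^(Q_out/(Q_in−Q_out)) = 73.5 × (22.8/62.229)^(1.4095) = 17.851 g.

17.9 g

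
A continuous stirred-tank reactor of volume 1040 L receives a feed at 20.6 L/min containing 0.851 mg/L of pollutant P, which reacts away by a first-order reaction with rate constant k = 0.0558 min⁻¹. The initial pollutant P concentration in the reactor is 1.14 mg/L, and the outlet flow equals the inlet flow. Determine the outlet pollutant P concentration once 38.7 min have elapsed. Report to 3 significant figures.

0.272 mg/L

Species balance: V dC/dt = Q C_in − Q C − k V C.
This is linear with rate a = Q/V + k = 0.075608 min⁻¹.
C_ss = Q C_in/(Q + kV) = 0.22294 mg/L; C(t) = C_ss + (C₀ − C_ss) e^(−a t).
C(38.7) = 0.22294 + (0.91706)·e^(−0.075608·38.7) = 0.22294 + (0.91706)·0.053610 = 0.27211 mg/L.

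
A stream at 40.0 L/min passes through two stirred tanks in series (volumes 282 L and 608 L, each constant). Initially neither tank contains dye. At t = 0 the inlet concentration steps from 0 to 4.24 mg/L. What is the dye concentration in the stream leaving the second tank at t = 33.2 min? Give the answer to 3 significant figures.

Time constants: τᵢ = Vᵢ/Q for each well-mixed tank.
τ₁ = 282/40.0 = 7.0500 min; τ₂ = 608/40.0 = 15.200 min.
Tank 1: C₁ = C_in(1 − e^(−t/τ₁)). Tank 2 (τ₁ ≠ τ₂): C₂ = C_in[1 − (τ₁ e^(−t/τ₁) − τ₂ e^(−t/τ₂))/(τ₁ − τ₂)].
At t = 33.2: e^(−t/τ₁) = 0.0090118, e^(−t/τ₂) = 0.11257.
C₂ = 4.24·[1 − (7.0500·0.0090118 − 15.200·0.11257)/(-8.1500)] = 4.24·0.79786 = 3.3829 mg/L.

3.38 mg/L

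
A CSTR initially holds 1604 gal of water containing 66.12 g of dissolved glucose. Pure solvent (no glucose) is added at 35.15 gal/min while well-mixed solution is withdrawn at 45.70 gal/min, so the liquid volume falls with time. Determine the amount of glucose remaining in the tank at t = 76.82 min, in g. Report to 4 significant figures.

Let m(t) be the amount of glucose. Volume: V(t) = V₀ + (Q_in − Q_out) t = 1604 − 10.5500 t; V(76.82) = 793.549 gal.
Species balance (pure solvent in): dm/dt = −Q_out · m/V(t).
dm/m = −Q_out dt/(V₀ − 10.5500 t); integrating gives ln(m/m₀) = −(Q_out/(Q_in−Q_out)) ln(V/V₀).
m = m₀ (V₀/V)^(Q_out/(Q_in−Q_out)) = 66.12 × (1604/793.549)^(-4.33175) = 3.13629 g.

3.136 g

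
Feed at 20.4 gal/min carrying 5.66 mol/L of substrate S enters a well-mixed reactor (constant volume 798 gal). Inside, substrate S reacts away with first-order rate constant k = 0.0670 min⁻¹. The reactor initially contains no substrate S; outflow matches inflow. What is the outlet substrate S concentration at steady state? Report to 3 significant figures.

1.56 mol/L

Species balance: V dC/dt = Q C_in − Q C − k V C.
Steady state (dC/dt = 0): C_ss = Q C_in/(Q + kV) = C_in/(1 + kV/Q).
C_ss = 20.4·5.66/(20.4 + 0.0670·798) = 115.46/73.866 = 1.5632 mol/L.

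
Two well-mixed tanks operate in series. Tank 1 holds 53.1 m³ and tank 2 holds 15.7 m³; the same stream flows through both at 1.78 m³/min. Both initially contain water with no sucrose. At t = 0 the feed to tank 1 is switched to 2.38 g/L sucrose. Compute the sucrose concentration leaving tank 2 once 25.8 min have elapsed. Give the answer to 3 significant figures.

Time constants: τᵢ = Vᵢ/Q for each well-mixed tank.
τ₁ = 53.1/1.78 = 29.831 min; τ₂ = 15.7/1.78 = 8.8202 min.
Tank 1: C₁ = C_in(1 − e^(−t/τ₁)). Tank 2 (τ₁ ≠ τ₂): C₂ = C_in[1 − (τ₁ e^(−t/τ₁) − τ₂ e^(−t/τ₂))/(τ₁ − τ₂)].
At t = 25.8: e^(−t/τ₁) = 0.42111, e^(−t/τ₂) = 0.053660.
C₂ = 2.38·[1 − (29.831·0.42111 − 8.8202·0.053660)/(21.011)] = 2.38·0.42464 = 1.0106 g/L.

1.01 g/L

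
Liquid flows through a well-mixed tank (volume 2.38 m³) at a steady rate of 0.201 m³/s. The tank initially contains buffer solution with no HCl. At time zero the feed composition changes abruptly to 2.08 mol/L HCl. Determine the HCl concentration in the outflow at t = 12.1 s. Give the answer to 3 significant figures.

1.33 mol/L

Unsteady species balance (constant V, well mixed): V dC/dt = Q(C_in − C).
So dC/dt = (C_in − C)/τ with τ = V/Q = 2.38/0.201 = 11.841 s.
Integrating: C(t) = C_in + (C₀ − C_in) e^(−t/τ).
C(12.1) = 2.08 + (0 − 2.08)·e^(−12.1/11.841) = 2.08 + (-2.0800)·0.35991 = 1.3314 mol/L.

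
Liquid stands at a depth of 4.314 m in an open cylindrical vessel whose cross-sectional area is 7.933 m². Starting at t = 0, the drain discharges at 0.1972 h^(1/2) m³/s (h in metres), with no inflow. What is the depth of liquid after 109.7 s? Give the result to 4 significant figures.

0.5091 m

A dh/dt = −Q_out = −0.1972 √h.
Separate and integrate: 2(√h − √h₀) = −(0.1972/A) t.
√h = √4.314 − 0.1972·109.7/(2·7.933) = 2.07702 − 1.36347 = 0.713546.
h = 0.713546² = 0.509147 m.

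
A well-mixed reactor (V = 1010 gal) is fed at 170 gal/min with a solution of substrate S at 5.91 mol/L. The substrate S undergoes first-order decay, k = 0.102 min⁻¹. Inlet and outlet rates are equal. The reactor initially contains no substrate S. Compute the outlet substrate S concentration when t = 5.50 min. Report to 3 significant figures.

Accumulation = in − out − consumed: V dC/dt = Q C_in − Q C − k V C.
This is linear with rate a = Q/V + k = 0.27032 min⁻¹.
C_ss = Q C_in/(Q + kV) = 3.6800 mol/L; C(t) = C_ss + (C₀ − C_ss) e^(−a t).
C(5.50) = 3.6800 + (-3.6800)·e^(−0.27032·5.50) = 3.6800 + (-3.6800)·0.22611 = 2.8479 mol/L.

2.85 mol/L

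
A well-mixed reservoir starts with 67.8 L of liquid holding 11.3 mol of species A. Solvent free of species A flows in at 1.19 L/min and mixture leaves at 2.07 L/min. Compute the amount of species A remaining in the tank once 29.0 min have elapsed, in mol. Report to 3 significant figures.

Let m(t) be the amount of species A. Volume: V(t) = V₀ + (Q_in − Q_out) t = 67.8 − 0.88000 t; V(29.0) = 42.280 L.
No species A enters, so dm/dt = −Q_out · (m/V).
Separate: dm/m = −Q_out dt/V(t) ⇒ ln(m/m₀) = −(Q_out/(Q_in−Q_out)) ln(V/V₀).
m = m₀ (V₀/V)^(Q_out/(Q_in−Q_out)) = 11.3 × (67.8/42.280)^(-2.3523) = 3.7208 mol.

3.72 mol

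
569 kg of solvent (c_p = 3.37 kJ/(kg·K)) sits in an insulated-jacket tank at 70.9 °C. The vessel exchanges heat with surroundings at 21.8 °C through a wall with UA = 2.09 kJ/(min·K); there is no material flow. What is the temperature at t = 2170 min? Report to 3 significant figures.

26.4 °C

M c_p dT/dt = −UA(T − T_amb).
dT/dt = (T_ss − T)/τ with T_ss = T_amb = 21.800 °C, τ = M c_p/UA = 569·3.37/2.09 = 917.48 min.
Solution: T(t) = T_ss + (T₀ − T_ss) e^(−t/τ).
T(2170) = 21.800 + (49.100)·0.093933 = 26.412 °C.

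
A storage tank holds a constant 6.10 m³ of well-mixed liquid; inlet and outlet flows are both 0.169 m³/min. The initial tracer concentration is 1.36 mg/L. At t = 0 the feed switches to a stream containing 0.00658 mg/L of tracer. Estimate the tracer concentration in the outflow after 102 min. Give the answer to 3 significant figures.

0.0868 mg/L

Mass balance on the solute (V constant): V dC/dt = Q(C_in − C).
So dC/dt = (C_in − C)/τ with τ = V/Q = 6.10/0.169 = 36.095 min.
Solution: C(t) = C_in + (C₀ − C_in) e^(−t/τ).
C(102) = 0.00658 + (1.36 − 0.00658)·e^(−102/36.095) = 0.00658 + (1.3534)·0.059255 = 0.086777 mg/L.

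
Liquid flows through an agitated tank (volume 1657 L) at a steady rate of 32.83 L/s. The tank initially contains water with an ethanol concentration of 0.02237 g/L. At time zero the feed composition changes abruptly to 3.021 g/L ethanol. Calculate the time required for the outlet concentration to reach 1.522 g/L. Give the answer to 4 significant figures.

Accumulation = in − out for the solute gives V dC/dt = Q(C_in − C), so τ = V/Q = 50.4721 s.
C(t) = C_in + (C₀ − C_in) e^(−t/τ). Set C = 1.522 and solve for t:
e^(−t/τ) = (C − C_in)/(C₀ − C_in) = (1.522 − 3.021)/(0.02237 − 3.021) = 0.499895
t = −τ ln(…) = 50.4721 × 0.693357 = 34.9952 s.

35.00 s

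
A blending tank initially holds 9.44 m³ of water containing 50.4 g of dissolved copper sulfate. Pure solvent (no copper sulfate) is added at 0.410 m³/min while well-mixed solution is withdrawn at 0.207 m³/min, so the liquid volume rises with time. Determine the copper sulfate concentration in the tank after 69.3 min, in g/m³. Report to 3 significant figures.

0.846 g/m³

Let m(t) be the amount of copper sulfate. Volume: V(t) = V₀ + (Q_in − Q_out) t = 9.44 + 0.20300 t; V(69.3) = 23.508 m³.
Species balance (pure solvent in): dm/dt = −Q_out · m/V(t).
dm/m = −Q_out dt/(V₀ + 0.20300 t); integrating gives ln(m/m₀) = −(Q_out/(Q_in−Q_out)) ln(V/V₀).
m = m₀ (V₀/V)^(Q_out/(Q_in−Q_out)) = 50.4 × (9.44/23.508)^(1.0197) = 19.878 g.
C = m/V = 19.878/23.508 = 0.84560 g/m³.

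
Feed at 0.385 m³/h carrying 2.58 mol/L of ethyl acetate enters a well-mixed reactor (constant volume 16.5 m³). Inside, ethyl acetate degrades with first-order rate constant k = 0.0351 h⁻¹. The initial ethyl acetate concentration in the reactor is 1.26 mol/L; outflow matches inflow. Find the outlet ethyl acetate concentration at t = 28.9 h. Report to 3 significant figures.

Accumulation = in − out − consumed: V dC/dt = Q C_in − Q C − k V C.
This is linear with rate a = Q/V + k = 0.058433 h⁻¹.
C_ss = Q C_in/(Q + kV) = 1.0302 mol/L; C(t) = C_ss + (C₀ − C_ss) e^(−a t).
C(28.9) = 1.0302 + (0.22977)·e^(−0.058433·28.9) = 1.0302 + (0.22977)·0.18476 = 1.0727 mol/L.

1.07 mol/L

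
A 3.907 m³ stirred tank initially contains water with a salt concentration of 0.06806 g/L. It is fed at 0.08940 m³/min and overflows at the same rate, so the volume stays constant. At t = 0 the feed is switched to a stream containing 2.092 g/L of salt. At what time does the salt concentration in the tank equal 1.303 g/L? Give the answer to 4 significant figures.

41.17 min

Accumulation = in − out for the solute gives V dC/dt = Q(C_in − C), so τ = V/Q = 43.7025 min.
C(t) = C_in + (C₀ − C_in) e^(−t/τ). Set C = 1.303 and solve for t:
e^(−t/τ) = (C − C_in)/(C₀ − C_in) = (1.303 − 2.092)/(0.06806 − 2.092) = 0.389834
t = −τ ln(…) = 43.7025 × 0.942035 = 41.1693 min.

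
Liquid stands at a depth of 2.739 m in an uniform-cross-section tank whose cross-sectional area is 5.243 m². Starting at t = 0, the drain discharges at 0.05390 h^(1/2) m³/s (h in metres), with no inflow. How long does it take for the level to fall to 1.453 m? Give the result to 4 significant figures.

With no inflow, A dh/dt = −0.05390 √h.
This is separable: 2 d(√h)/dt = −0.05390/A, so √h = √h₀ − (0.05390/(2A)) t.
t = 2A(√h₀ − √h)/0.05390 = 2·5.243·(√2.739 − √1.453)/0.05390
  = 10.4860 × (1.65499 − 1.20540) / 0.05390 = 87.4653 s.

87.47 s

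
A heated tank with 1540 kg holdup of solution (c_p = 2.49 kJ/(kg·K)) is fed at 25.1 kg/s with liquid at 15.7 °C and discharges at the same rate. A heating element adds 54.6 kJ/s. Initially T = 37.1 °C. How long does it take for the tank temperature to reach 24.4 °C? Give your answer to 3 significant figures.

59.2 s

First-law balance (no shaft work): M c_p dT/dt = ṁ c_p (T_in − T) + 54.6.
τ = M/ṁ = 61.355 s; T_ss = T_in + Q̇/(ṁ c_p) = 16.574 °C.
T(t) = T_ss + (T₀ − T_ss) e^(−t/τ). Set T = 24.4:
e^(−t/τ) = (24.4 − 16.574)/(37.1 − 16.574) = 0.38128
t = −61.355 · ln(0.38128) = 59.159 s.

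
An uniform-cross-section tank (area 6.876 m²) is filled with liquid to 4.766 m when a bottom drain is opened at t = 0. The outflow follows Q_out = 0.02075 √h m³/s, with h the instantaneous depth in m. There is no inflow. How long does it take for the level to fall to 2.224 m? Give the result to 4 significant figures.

With no inflow, A dh/dt = −0.02075 √h.
∫ h^(−1/2) dh = −(0.02075/A) ∫ dt, giving 2√h = 2√h₀ − (0.02075/A) t.
t = 2A(√h₀ − √h)/0.02075 = 2·6.876·(√4.766 − √2.224)/0.02075
  = 13.7520 × (2.18312 − 1.49131) / 0.02075 = 458.494 s.

458.5 s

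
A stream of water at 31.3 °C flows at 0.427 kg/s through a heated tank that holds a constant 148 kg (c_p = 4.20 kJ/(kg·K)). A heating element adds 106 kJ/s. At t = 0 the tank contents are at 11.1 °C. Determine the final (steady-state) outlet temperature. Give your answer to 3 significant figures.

M c_p dT/dt = ṁ c_p (T_in − T) + Q̇.
At steady state dT/dt = 0 ⇒ T_ss = T_in + Q̇/(ṁ c_p) = 31.3 + 106/(0.427·4.20) = 90.406 °C.

90.4 °C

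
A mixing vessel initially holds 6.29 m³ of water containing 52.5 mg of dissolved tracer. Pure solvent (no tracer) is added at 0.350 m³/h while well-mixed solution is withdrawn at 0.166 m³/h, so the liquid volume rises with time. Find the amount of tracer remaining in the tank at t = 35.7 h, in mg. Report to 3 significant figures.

Let m(t) be the amount of tracer. Volume: V(t) = V₀ + (Q_in − Q_out) t = 6.29 + 0.18400 t; V(35.7) = 12.859 m³.
Solute balance: dm/dt = 0 − Q_out C = −Q_out m/V(t).
Separate: dm/m = −Q_out dt/V(t) ⇒ ln(m/m₀) = −(Q_out/(Q_in−Q_out)) ln(V/V₀).
m = m₀ (V₀/V)^(Q_out/(Q_in−Q_out)) = 52.5 × (6.29/12.859)^(0.90217) = 27.542 mg.

27.5 mg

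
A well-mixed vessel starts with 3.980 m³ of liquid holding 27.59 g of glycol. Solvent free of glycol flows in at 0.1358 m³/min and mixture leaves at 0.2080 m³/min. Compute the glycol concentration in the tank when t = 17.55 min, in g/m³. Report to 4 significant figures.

3.371 g/m³

Total volume: dV/dt = Q_in − Q_out = -0.0722000 m³/min, so V(t) = 3.980 − 0.0722000 t and V(17.55) = 2.71289 m³.
Species balance (pure solvent in): dm/dt = −Q_out · m/V(t).
Separate: dm/m = −Q_out dt/V(t) ⇒ ln(m/m₀) = −(Q_out/(Q_in−Q_out)) ln(V/V₀).
m = m₀ (V₀/V)^(Q_out/(Q_in−Q_out)) = 27.59 × (3.980/2.71289)^(-2.88089) = 9.14588 g.
C = m/V = 9.14588/2.71289 = 3.37127 g/m³.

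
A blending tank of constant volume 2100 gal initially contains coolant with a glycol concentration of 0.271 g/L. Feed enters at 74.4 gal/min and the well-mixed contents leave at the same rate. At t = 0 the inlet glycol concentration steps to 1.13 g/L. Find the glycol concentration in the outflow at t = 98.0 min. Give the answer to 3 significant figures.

Mass balance on the solute (V constant): V dC/dt = Q(C_in − C).
Time constant τ = V/Q = 2100/74.4 = 28.226 min.
Solution: C(t) = C_in + (C₀ − C_in) e^(−t/τ).
C(98.0) = 1.13 + (0.271 − 1.13)·e^(−98.0/28.226) = 1.13 + (-0.85900)·0.031055 = 1.1033 g/L.

1.10 g/L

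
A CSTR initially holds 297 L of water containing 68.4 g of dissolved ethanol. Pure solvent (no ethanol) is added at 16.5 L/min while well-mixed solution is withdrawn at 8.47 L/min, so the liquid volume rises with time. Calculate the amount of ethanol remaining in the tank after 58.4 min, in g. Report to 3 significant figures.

Let m(t) be the amount of ethanol. Volume: V(t) = V₀ + (Q_in − Q_out) t = 297 + 8.0300 t; V(58.4) = 765.95 L.
Species balance (pure solvent in): dm/dt = −Q_out · m/V(t).
dm/m = −Q_out dt/(V₀ + 8.0300 t); integrating gives ln(m/m₀) = −(Q_out/(Q_in−Q_out)) ln(V/V₀).
m = m₀ (V₀/V)^(Q_out/(Q_in−Q_out)) = 68.4 × (297/765.95)^(1.0548) = 25.181 g.

25.2 g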